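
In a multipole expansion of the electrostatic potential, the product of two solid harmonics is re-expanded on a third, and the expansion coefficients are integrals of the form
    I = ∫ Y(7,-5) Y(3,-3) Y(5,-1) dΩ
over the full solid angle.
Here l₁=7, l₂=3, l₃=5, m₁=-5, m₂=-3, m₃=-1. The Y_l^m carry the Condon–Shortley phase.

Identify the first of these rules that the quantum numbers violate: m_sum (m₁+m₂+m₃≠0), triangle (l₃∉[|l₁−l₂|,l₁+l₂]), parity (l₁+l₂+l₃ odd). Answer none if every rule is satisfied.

m₁+m₂+m₃ = -5 − 3 − 1 = -9  ✗
triangle: |7−3|=4 ≤ l₃=5 ≤ 7+3=10
parity: l₁+l₂+l₃ = 15 is odd

m_sum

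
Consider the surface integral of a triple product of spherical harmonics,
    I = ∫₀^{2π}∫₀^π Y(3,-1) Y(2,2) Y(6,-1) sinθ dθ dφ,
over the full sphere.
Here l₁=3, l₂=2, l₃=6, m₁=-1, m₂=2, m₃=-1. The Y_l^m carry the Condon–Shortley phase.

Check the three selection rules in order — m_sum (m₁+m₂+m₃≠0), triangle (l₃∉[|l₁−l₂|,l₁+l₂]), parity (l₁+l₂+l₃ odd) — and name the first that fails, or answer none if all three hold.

triangle

m₁+m₂+m₃ = -1 + 2 − 1 = 0  ✓
triangle: |3−2|=1 ≤ l₃=6 ≤ 3+2=5  ✗
parity: l₁+l₂+l₃ = 11 is odd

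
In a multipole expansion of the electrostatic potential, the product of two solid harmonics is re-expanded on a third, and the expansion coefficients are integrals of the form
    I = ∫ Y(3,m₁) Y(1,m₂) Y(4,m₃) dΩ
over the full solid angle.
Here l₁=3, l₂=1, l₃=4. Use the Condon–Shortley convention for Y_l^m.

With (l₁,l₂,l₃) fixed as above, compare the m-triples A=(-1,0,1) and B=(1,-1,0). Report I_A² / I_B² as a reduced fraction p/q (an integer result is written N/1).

5/2

Shared (l₁,l₂,l₃)=(3,1,4): N and (l;000)² cancel in I_A²/I_B².
A: Δ = 0!·6!·2!/9! = 1/252; Racah Σ t=0..0: t=0:+1/48 = 1/48; ⇒ 3j(3 1 4; -1 0 1)² = 5/84, sgn -1
B: Δ = 0!·6!·2!/9! = 1/252; Racah Σ t=0..0: t=0:+1/96 = 1/96; ⇒ 3j(3 1 4; 1 -1 0)² = 1/42, sgn +1
I_A²/I_B² = (5/84)/(1/42) = 5/2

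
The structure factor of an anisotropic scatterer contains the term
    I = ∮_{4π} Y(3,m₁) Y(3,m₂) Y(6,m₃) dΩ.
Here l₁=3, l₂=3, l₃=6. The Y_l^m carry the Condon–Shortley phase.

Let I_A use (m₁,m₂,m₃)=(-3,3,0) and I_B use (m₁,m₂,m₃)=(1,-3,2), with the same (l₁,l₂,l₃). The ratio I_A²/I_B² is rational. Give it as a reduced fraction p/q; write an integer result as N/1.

Shared (l₁,l₂,l₃)=(3,3,6): N and (l;000)² cancel in I_A²/I_B².
A: Δ = 0!·6!·6!/13! = 1/12012; Racah Σ t=0..0: t=0:+1/518400 = 1/518400; ⇒ 3j(3 3 6; -3 3 0)² = 1/12012, sgn +1
B: Δ = 0!·6!·6!/13! = 1/12012; Racah Σ t=0..0: t=0:+1/34560 = 1/34560; ⇒ 3j(3 3 6; 1 -3 2)² = 1/429, sgn +1
I_A²/I_B² = (1/12012)/(1/429) = 1/28

1/28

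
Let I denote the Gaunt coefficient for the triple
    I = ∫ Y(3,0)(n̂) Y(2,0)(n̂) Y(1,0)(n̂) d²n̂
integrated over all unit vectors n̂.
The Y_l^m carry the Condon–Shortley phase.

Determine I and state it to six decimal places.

0.247767

Rules hold: Σm=0, L=6 even, 1≤1≤5.
N = 7·5·3 = 105
Δ = 4!·2!·0!/7! = 1/105
Racah Σ t=2..2: t=2:+1/4 = 1/4
⇒ 3j(3 2 1; 0 0 0)² = 3/35, sgn -1
(m-triple is (0,0,0) — same symbol as above.)
4πI² = N·(3j₀)²·(3jₘ)² = 27/35
I = +1·√(0.771429/4π) = 0.24776670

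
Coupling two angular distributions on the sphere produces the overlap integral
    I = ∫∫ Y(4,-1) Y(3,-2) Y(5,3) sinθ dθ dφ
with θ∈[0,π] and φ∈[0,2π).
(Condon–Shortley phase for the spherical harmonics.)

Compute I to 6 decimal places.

-0.035836

Checks pass: Σm=0; 12 even; l₃=5∈[1,7].
(2·4+1)(2·3+1)(2·5+1) = 693
Δ: 2! 6! 4! / 13! → 1/180180
sum: t=0:+1/576 t=1:−1/144 t=2:+1/576 = -1/288
3j²(4 3 5; 0 0 0) = Δ·Π!·Σ² = 20/1001  (sign +1)
sum: t=0:+1/1440 t=1:−1/1152 = -1/5760
3j²(4 3 5; -1 -2 3) = Δ·Π!·Σ² = 1/858  (sign -1)
combine: 4πI² = 693·20/1001·1/858 = 30/1859
take √, sign -1: I = -0.03583571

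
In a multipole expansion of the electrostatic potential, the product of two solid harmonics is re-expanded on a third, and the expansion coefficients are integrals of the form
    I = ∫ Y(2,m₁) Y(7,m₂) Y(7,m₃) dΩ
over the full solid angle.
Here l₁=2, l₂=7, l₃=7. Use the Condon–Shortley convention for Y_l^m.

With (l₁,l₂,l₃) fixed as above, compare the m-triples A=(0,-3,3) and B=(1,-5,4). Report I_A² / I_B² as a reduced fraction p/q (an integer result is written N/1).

841/4374

Same 2,7,7: normalisation and zero-m 3j drop out of the ratio.
A: Δ: 2! 2! 12! / 17! → 1/185640; sum: t=0:+1/3870720 t=1:−1/2177280 t=2:+1/29030400 = -29/174182400; 3j²(2 7 7; 0 -3 3) = Δ·Π!·Σ² = 841/185640  (sign -1)
B: Δ: 2! 2! 12! / 17! → 1/185640; sum: t=0:+1/14515200 t=1:−1/79833600 = 1/17740800; 3j²(2 7 7; 1 -5 4) = Δ·Π!·Σ² = 729/30940  (sign -1)
I_A²/I_B² = (841/185640)/(729/30940) = 841/4374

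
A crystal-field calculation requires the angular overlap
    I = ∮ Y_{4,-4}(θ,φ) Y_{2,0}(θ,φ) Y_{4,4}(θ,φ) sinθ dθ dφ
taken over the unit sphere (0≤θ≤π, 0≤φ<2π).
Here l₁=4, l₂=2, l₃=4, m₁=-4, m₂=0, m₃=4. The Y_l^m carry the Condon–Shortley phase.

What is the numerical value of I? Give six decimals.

-0.229376

Checks pass: Σm=0; 10 even; l₃=4∈[2,6].
(2·4+1)(2·2+1)(2·4+1) = 405
Δ: 2! 6! 2! / 11! → 1/13860
sum: t=0:+1/192 t=1:−1/36 t=2:+1/192 = -5/288
3j²(4 2 4; 0 0 0) = Δ·Π!·Σ² = 20/693  (sign -1)
sum: t=2:+1/2880 = 1/2880
3j²(4 2 4; -4 0 4) = Δ·Π!·Σ² = 28/495  (sign +1)
combine: 4πI² = 405·20/693·28/495 = 80/121
take √, sign -1: I = -0.22937568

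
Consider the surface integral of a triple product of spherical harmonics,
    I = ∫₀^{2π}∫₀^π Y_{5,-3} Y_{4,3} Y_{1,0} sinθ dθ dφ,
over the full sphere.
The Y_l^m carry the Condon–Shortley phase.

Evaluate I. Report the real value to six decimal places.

Checks pass: Σm=0; 10 even; l₃=1∈[1,9].
(2·5+1)(2·4+1)(2·1+1) = 297
Δ: 8! 2! 0! / 11! → 1/495
sum: t=4:+1/576 = 1/576
3j²(5 4 1; 0 0 0) = Δ·Π!·Σ² = 5/99  (sign -1)
sum: t=7:−1/5040 = -1/5040
3j²(5 4 1; -3 3 0) = Δ·Π!·Σ² = 16/495  (sign +1)
combine: 4πI² = 297·5/99·16/495 = 16/33
take √, sign -1: I = -0.19642560

-0.196426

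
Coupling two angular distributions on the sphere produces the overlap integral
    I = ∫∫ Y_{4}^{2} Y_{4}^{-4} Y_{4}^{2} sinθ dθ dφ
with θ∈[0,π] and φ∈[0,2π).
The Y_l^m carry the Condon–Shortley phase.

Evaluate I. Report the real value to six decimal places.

0.190983

m-sum 0 ✓  L=12 even ✓  0≤4≤8 ✓
Π(2lᵢ+1) = 9×9×9 = 729
triangle coeff Δ(4,4,4) = 1/450450
Σ_t [0,4]: t=0:+1/13824 t=1:−1/216 t=2:+1/64 t=3:−1/216 t=4:+1/13824 = 5/768
(3j)²=18/1001 [(4 4 4; 0 0 0)], sign=+1
Σ_t [0,0]: t=0:+1/2304 = 1/2304
(3j)²=5/143 [(4 4 4; 2 -4 2)], sign=+1
⇒ 4πI² = 65610/143143
I = (+1)√(65610/143143/(4π)) = 0.19098314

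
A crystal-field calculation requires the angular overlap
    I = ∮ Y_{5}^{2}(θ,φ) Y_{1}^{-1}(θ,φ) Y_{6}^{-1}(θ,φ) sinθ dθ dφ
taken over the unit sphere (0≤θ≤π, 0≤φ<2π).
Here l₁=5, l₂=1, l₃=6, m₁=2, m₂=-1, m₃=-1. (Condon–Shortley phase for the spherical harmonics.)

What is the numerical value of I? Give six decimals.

m-sum 0 ✓  L=12 even ✓  4≤6≤6 ✓
Π(2lᵢ+1) = 11×3×13 = 429
triangle coeff Δ(5,1,6) = 1/858
Σ_t [0,0]: t=0:+1/14400 = 1/14400
(3j)²=6/143 [(5 1 6; 0 0 0)], sign=+1
Σ_t [0,0]: t=0:+1/60480 = 1/60480
(3j)²=5/429 [(5 1 6; 2 -1 -1)], sign=-1
⇒ 4πI² = 30/143
I = (-1)√(30/143/(4π)) = -0.12920749

-0.129207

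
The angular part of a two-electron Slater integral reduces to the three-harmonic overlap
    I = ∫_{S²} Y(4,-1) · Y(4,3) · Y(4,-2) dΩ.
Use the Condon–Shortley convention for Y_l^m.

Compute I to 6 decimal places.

-0.063661

Checks pass: Σm=0; 12 even; l₃=4∈[0,8].
(2·4+1)(2·4+1)(2·4+1) = 729
Δ: 4! 4! 4! / 13! → 1/450450
sum: t=0:+1/13824 t=1:−1/216 t=2:+1/64 t=3:−1/216 t=4:+1/13824 = 5/768
3j²(4 4 4; 0 0 0) = Δ·Π!·Σ² = 18/1001  (sign +1)
sum: t=3:−1/576 t=4:+1/864 = -1/1728
3j²(4 4 4; -1 3 -2) = Δ·Π!·Σ² = 5/1287  (sign -1)
combine: 4πI² = 729·18/1001·5/1287 = 7290/143143
take √, sign -1: I = -0.06366105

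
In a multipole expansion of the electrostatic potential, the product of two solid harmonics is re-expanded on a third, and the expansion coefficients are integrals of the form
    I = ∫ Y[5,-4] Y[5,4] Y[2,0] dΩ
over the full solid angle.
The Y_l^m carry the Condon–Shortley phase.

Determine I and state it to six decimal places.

-0.097044

Rules hold: Σm=0, L=12 even, 0≤2≤10.
N = 11·11·5 = 605
Δ = 8!·2!·2!/13! = 1/38610
Racah Σ t=3..5: t=3:−1/2880 t=4:+1/576 t=5:−1/2880 = 1/960
⇒ 3j(5 5 2; 0 0 0)² = 10/429, sgn +1
Racah Σ t=7..8: t=7:−1/20160 t=8:+1/40320 = -1/40320
⇒ 3j(5 5 2; -4 4 0)² = 6/715, sgn -1
4πI² = N·(3j₀)²·(3jₘ)² = 20/169
I = -1·√(0.118343/4π) = -0.09704356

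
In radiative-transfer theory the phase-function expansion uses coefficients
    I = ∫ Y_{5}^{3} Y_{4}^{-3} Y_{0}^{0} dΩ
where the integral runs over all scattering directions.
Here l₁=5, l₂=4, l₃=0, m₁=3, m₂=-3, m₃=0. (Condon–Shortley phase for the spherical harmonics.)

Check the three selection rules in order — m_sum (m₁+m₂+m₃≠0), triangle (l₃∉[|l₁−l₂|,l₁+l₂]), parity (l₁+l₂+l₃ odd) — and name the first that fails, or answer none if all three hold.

triangle

azimuthal sum: 3 − 3 + 0 = 0  ✓
1 ≤ 0 ≤ 9 (triangle on l)  ✗
L = 5 + 4 + 0 = 9 (odd)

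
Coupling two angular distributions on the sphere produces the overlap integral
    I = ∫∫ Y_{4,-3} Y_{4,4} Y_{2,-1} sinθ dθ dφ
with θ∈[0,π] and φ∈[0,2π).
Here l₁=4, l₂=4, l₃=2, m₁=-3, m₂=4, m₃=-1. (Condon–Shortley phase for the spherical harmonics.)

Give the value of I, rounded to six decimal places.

m-sum 0 ✓  L=10 even ✓  0≤2≤8 ✓
Π(2lᵢ+1) = 9×9×5 = 405
triangle coeff Δ(4,4,2) = 1/13860
Σ_t [2,4]: t=2:+1/192 t=3:−1/36 t=4:+1/192 = -5/288
(3j)²=20/693 [(4 4 2; 0 0 0)], sign=-1
Σ_t [6,6]: t=6:+1/1440 = 1/1440
(3j)²=7/165 [(4 4 2; -3 4 -1)], sign=-1
⇒ 4πI² = 60/121
I = (+1)√(60/121/(4π)) = 0.19864517

0.198645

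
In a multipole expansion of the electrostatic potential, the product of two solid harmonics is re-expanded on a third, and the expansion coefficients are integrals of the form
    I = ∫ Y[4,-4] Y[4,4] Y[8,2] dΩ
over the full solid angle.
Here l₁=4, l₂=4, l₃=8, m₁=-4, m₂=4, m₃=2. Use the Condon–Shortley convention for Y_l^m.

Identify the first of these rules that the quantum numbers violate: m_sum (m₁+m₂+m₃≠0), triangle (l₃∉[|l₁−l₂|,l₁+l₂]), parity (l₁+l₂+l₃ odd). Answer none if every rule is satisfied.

m₁+m₂+m₃ = -4 + 4 + 2 = 2  ✗
triangle: |4−4|=0 ≤ l₃=8 ≤ 4+4=8
parity: l₁+l₂+l₃ = 16 is even

m_sum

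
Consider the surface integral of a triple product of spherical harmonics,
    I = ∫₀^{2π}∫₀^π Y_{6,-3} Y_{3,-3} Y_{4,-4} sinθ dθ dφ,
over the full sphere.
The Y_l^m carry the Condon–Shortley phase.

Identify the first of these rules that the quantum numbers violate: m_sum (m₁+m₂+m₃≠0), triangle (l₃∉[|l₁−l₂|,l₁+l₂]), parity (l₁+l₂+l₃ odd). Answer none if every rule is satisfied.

m_sum

m₁+m₂+m₃ = -3 − 3 − 4 = -10  ✗
triangle: |6−3|=3 ≤ l₃=4 ≤ 6+3=9
parity: l₁+l₂+l₃ = 13 is odd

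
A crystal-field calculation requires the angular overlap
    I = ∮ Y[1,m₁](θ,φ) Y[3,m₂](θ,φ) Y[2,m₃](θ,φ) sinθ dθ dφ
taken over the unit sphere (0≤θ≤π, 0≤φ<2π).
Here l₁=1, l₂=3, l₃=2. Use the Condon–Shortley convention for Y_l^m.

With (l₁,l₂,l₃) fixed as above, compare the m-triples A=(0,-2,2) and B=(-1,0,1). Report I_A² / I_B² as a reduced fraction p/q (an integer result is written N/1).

Same 1,3,2: normalisation and zero-m 3j drop out of the ratio.
A: Δ: 2! 0! 4! / 7! → 1/105; sum: t=1:−1/24 = -1/24; 3j²(1 3 2; 0 -2 2) = Δ·Π!·Σ² = 1/21  (sign -1)
B: Δ: 2! 0! 4! / 7! → 1/105; sum: t=2:+1/12 = 1/12; 3j²(1 3 2; -1 0 1) = Δ·Π!·Σ² = 1/35  (sign -1)
I_A²/I_B² = (1/21)/(1/35) = 5/3

5/3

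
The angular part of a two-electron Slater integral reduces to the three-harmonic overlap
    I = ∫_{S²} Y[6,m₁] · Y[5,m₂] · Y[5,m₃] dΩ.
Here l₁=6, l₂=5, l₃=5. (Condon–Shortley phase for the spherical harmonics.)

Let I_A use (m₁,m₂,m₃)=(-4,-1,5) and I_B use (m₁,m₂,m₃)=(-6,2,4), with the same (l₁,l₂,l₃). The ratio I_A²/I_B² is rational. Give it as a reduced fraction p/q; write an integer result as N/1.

Shared (l₁,l₂,l₃)=(6,5,5): N and (l;000)² cancel in I_A²/I_B².
A: Δ = 6!·6!·4!/17! = 1/28588560; Racah Σ t=4..4: t=4:+1/829440 = 1/829440; ⇒ 3j(6 5 5; -4 -1 5)² = 225/9724, sgn +1
B: Δ = 6!·6!·4!/17! = 1/28588560; Racah Σ t=6..6: t=6:+1/3110400 = 1/3110400; ⇒ 3j(6 5 5; -6 2 4)² = 21/1105, sgn -1
I_A²/I_B² = (225/9724)/(21/1105) = 375/308

375/308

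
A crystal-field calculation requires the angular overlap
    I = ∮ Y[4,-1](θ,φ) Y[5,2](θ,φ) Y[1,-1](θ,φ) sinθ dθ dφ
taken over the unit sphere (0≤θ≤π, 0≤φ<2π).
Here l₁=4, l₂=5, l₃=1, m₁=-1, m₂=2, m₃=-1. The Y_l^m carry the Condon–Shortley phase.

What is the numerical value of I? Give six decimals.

m-sum 0 ✓  L=10 even ✓  1≤1≤9 ✓
Π(2lᵢ+1) = 9×11×3 = 297
triangle coeff Δ(4,5,1) = 1/495
Σ_t [4,4]: t=4:+1/576 = 1/576
(3j)²=5/99 [(4 5 1; 0 0 0)], sign=-1
Σ_t [5,5]: t=5:−1/1440 = -1/1440
(3j)²=7/165 [(4 5 1; -1 2 -1)], sign=-1
⇒ 4πI² = 7/11
I = (+1)√(7/11/(4π)) = 0.22503380

0.225034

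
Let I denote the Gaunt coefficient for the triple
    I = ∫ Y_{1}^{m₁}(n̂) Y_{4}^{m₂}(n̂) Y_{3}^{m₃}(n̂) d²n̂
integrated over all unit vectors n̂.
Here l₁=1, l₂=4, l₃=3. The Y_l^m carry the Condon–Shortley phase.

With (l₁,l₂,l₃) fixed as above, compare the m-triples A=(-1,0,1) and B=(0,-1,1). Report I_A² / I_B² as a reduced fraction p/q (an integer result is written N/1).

l's match ⇒ only the (l;m) 3-j factors differ between A and B.
A: triangle coeff Δ(1,4,3) = 1/252; Σ_t [2,2]: t=2:+1/96 = 1/96; (3j)²=1/42 [(1 4 3; -1 0 1)], sign=+1
B: triangle coeff Δ(1,4,3) = 1/252; Σ_t [1,1]: t=1:−1/48 = -1/48; (3j)²=5/84 [(1 4 3; 0 -1 1)], sign=-1
I_A²/I_B² = (1/42)/(5/84) = 2/5

2/5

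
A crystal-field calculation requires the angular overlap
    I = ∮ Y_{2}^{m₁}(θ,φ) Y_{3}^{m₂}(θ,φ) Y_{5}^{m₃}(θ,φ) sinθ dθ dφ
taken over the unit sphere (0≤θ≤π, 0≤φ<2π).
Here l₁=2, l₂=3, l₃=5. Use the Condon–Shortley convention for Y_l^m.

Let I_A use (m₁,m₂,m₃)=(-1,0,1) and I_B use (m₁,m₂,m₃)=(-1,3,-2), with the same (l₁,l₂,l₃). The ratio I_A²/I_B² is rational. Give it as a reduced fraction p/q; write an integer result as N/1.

80/7

Shared (l₁,l₂,l₃)=(2,3,5): N and (l;000)² cancel in I_A²/I_B².
A: Δ = 0!·4!·6!/11! = 1/2310; Racah Σ t=0..0: t=0:+1/216 = 1/216; ⇒ 3j(2 3 5; -1 0 1)² = 8/231, sgn +1
B: Δ = 0!·4!·6!/11! = 1/2310; Racah Σ t=0..0: t=0:+1/4320 = 1/4320; ⇒ 3j(2 3 5; -1 3 -2)² = 1/330, sgn -1
I_A²/I_B² = (8/231)/(1/330) = 80/7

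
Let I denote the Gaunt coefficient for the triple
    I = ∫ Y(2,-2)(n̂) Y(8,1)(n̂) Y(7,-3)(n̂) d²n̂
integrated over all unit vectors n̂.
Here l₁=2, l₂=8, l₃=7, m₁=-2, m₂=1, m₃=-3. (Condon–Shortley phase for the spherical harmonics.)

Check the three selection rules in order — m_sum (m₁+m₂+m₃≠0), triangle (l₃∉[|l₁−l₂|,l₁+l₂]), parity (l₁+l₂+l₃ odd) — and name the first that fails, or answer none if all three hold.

m_sum

m₁+m₂+m₃ = -2 + 1 − 3 = -4  ✗
triangle: |2−8|=6 ≤ l₃=7 ≤ 2+8=10
parity: l₁+l₂+l₃ = 17 is odd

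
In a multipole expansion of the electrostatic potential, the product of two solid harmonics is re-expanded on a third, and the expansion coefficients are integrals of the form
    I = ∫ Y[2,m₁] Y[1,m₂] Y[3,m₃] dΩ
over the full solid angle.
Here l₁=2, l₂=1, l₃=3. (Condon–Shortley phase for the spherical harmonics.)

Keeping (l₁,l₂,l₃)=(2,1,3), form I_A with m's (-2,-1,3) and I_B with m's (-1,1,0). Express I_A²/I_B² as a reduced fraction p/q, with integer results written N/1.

5/1

l's match ⇒ only the (l;m) 3-j factors differ between A and B.
A: triangle coeff Δ(2,1,3) = 1/105; Σ_t [0,0]: t=0:+1/48 = 1/48; (3j)²=1/7 [(2 1 3; -2 -1 3)], sign=+1
B: triangle coeff Δ(2,1,3) = 1/105; Σ_t [0,0]: t=0:+1/12 = 1/12; (3j)²=1/35 [(2 1 3; -1 1 0)], sign=-1
I_A²/I_B² = (1/7)/(1/35) = 5/1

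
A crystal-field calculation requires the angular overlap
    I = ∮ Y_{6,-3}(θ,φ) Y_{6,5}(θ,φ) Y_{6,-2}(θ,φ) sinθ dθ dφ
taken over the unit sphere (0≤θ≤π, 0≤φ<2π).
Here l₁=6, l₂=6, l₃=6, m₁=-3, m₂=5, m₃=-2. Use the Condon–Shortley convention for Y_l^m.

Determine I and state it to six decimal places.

-0.050240

m-sum 0 ✓  L=18 even ✓  0≤6≤12 ✓
Π(2lᵢ+1) = 13×13×13 = 2197
triangle coeff Δ(6,6,6) = 1/325909584
Σ_t [0,6]: t=0:+1/373248000 t=1:−1/1728000 t=2:+1/110592 t=3:−1/46656 t=4:+1/110592 t=5:−1/1728000 t=6:+1/373248000 = -7/1555200
(3j)²=400/46189 [(6 6 6; 0 0 0)], sign=-1
Σ_t [5,6]: t=5:−1/4147200 t=6:+1/3110400 = 1/12441600
(3j)²=7/4199 [(6 6 6; -3 5 -2)], sign=+1
⇒ 4πI² = 36400/1147619
I = (-1)√(36400/1147619/(4π)) = -0.05023968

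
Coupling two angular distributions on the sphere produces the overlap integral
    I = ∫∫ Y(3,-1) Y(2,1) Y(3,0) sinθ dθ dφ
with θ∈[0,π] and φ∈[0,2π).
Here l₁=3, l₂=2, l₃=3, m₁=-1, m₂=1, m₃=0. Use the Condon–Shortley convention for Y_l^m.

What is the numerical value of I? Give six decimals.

m-sum 0 ✓  L=8 even ✓  1≤3≤5 ✓
Π(2lᵢ+1) = 7×5×7 = 245
triangle coeff Δ(3,2,3) = 1/3780
Σ_t [0,2]: t=0:+1/24 t=1:−1/4 t=2:+1/24 = -1/6
(3j)²=4/105 [(3 2 3; 0 0 0)], sign=+1
Σ_t [1,2]: t=1:−1/12 t=2:+1/8 = 1/24
(3j)²=1/210 [(3 2 3; -1 1 0)], sign=-1
⇒ 4πI² = 2/45
I = (-1)√(2/45/(4π)) = -0.05947080

-0.059471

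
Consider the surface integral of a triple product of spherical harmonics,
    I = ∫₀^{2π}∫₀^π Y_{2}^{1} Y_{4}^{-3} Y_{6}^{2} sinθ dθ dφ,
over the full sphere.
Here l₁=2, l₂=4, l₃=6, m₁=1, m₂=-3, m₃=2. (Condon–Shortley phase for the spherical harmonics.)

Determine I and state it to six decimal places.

0.089969

Rules hold: Σm=0, L=12 even, 2≤6≤6.
N = 5·9·13 = 585
Δ = 0!·4!·8!/13! = 1/6435
Racah Σ t=0..0: t=0:+1/2304 = 1/2304
⇒ 3j(2 4 6; 0 0 0)² = 5/143, sgn +1
Racah Σ t=0..0: t=0:+1/30240 = 1/30240
⇒ 3j(2 4 6; 1 -3 2)² = 32/6435, sgn +1
4πI² = N·(3j₀)²·(3jₘ)² = 160/1573
I = +1·√(0.101716/4π) = 0.08996855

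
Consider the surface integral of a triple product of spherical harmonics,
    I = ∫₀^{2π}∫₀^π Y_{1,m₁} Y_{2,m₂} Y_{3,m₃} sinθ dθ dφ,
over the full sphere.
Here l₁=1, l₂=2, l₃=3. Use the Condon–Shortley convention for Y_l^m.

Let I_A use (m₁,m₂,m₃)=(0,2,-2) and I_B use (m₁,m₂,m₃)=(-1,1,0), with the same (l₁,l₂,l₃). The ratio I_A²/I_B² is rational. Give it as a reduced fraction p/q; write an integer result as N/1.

5/3

l's match ⇒ only the (l;m) 3-j factors differ between A and B.
A: triangle coeff Δ(1,2,3) = 1/105; Σ_t [0,0]: t=0:+1/24 = 1/24; (3j)²=1/21 [(1 2 3; 0 2 -2)], sign=-1
B: triangle coeff Δ(1,2,3) = 1/105; Σ_t [0,0]: t=0:+1/12 = 1/12; (3j)²=1/35 [(1 2 3; -1 1 0)], sign=-1
I_A²/I_B² = (1/21)/(1/35) = 5/3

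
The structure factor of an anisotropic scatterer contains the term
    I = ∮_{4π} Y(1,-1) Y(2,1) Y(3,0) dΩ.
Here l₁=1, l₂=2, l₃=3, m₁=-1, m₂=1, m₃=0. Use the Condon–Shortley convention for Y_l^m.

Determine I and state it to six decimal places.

0.143048

Checks pass: Σm=0; 6 even; l₃=3∈[1,3].
(2·1+1)(2·2+1)(2·3+1) = 105
Δ: 0! 2! 4! / 7! → 1/105
sum: t=0:+1/4 = 1/4
3j²(1 2 3; 0 0 0) = Δ·Π!·Σ² = 3/35  (sign -1)
sum: t=0:+1/12 = 1/12
3j²(1 2 3; -1 1 0) = Δ·Π!·Σ² = 1/35  (sign -1)
combine: 4πI² = 105·3/35·1/35 = 9/35
take √, sign +1: I = 0.14304817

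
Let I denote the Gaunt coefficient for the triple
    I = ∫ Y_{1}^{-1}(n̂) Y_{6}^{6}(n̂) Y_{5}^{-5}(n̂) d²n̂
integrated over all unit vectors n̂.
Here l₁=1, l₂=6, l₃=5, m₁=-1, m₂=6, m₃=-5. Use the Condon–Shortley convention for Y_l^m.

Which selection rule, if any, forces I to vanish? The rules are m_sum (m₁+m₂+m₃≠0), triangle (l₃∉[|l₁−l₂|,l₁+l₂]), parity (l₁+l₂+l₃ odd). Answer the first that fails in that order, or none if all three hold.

none

azimuthal sum: -1 + 6 − 5 = 0  ✓
5 ≤ 5 ≤ 7 (triangle on l)  ✓
L = 1 + 6 + 5 = 12 (even)  ✓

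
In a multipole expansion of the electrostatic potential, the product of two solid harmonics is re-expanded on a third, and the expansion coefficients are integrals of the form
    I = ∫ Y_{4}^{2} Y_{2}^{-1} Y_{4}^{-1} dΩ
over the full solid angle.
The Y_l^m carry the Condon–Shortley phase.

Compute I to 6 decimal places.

0.127700

Rules hold: Σm=0, L=10 even, 2≤4≤6.
N = 9·5·9 = 405
Δ = 2!·6!·2!/11! = 1/13860
Racah Σ t=0..2: t=0:+1/192 t=1:−1/36 t=2:+1/192 = -5/288
⇒ 3j(4 2 4; 0 0 0)² = 20/693, sgn -1
Racah Σ t=0..1: t=0:+1/96 t=1:−1/240 = 1/160
⇒ 3j(4 2 4; 2 -1 -1)² = 27/1540, sgn -1
4πI² = N·(3j₀)²·(3jₘ)² = 1215/5929
I = +1·√(0.204925/4π) = 0.12770047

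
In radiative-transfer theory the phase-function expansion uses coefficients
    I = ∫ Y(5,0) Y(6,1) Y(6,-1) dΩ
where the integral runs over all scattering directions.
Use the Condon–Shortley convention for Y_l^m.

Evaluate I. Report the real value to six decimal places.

Σlᵢ=17 odd — θ-integrand is odd under cosθ→−cosθ; I=0

0.000000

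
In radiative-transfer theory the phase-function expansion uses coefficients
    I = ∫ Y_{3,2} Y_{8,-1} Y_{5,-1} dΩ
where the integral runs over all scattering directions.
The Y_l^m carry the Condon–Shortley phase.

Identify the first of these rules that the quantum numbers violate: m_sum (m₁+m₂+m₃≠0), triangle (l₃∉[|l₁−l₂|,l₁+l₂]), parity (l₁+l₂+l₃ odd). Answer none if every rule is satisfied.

none

m₁+m₂+m₃ = 2 − 1 − 1 = 0  ✓
triangle: |3−8|=5 ≤ l₃=5 ≤ 3+8=11  ✓
parity: l₁+l₂+l₃ = 16 is even  ✓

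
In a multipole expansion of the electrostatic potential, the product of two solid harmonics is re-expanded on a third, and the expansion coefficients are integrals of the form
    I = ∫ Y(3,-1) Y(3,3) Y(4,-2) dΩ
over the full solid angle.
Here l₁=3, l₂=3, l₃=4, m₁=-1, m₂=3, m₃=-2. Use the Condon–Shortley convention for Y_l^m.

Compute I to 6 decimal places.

-0.188451

Rules hold: Σm=0, L=10 even, 0≤4≤6.
N = 7·7·9 = 441
Δ = 2!·4!·4!/11! = 1/34650
Racah Σ t=0..2: t=0:+1/72 t=1:−1/16 t=2:+1/72 = -5/144
⇒ 3j(3 3 4; 0 0 0)² = 2/77, sgn -1
Racah Σ t=2..2: t=2:+1/192 = 1/192
⇒ 3j(3 3 4; -1 3 -2)² = 3/77, sgn +1
4πI² = N·(3j₀)²·(3jₘ)² = 54/121
I = -1·√(0.446281/4π) = -0.18845135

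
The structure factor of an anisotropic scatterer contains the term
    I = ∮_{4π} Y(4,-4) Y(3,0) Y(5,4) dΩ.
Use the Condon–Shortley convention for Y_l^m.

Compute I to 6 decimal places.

Checks pass: Σm=0; 12 even; l₃=5∈[1,7].
(2·4+1)(2·3+1)(2·5+1) = 693
Δ: 2! 6! 4! / 13! → 1/180180
sum: t=0:+1/576 t=1:−1/144 t=2:+1/576 = -1/288
3j²(4 3 5; 0 0 0) = Δ·Π!·Σ² = 20/1001  (sign +1)
sum: t=2:+1/8640 = 1/8640
3j²(4 3 5; -4 0 4) = Δ·Π!·Σ² = 28/715  (sign -1)
combine: 4πI² = 693·20/1001·28/715 = 1008/1859
take √, sign -1: I = -0.20772350

-0.207724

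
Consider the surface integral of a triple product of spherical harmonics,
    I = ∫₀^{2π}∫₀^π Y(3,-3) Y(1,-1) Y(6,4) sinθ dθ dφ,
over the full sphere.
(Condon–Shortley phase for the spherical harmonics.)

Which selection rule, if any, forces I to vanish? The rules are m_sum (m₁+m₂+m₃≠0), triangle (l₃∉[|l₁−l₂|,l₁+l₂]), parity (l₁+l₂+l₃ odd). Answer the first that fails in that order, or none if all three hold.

triangle

Σmᵢ = 0  ✓
l₃∈[|l₁−l₂|,l₁+l₂]=[2,4], have l₃=6  ✗
Σlᵢ = 10 ⇒ even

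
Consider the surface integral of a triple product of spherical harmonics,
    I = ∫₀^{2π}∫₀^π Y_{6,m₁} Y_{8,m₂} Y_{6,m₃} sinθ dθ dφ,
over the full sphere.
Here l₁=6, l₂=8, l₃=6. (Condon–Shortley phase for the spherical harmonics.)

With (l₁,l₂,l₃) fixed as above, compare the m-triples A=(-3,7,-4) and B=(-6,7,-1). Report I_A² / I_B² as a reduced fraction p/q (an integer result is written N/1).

12/55

Same 6,8,6: normalisation and zero-m 3j drop out of the ratio.
A: Δ: 8! 4! 8! / 21! → 1/1309458150; sum: t=7:−1/812851200 t=8:+1/1219276800 = -1/2438553600; 3j²(6 8 6; -3 7 -4) = Δ·Π!·Σ² = 6/2261  (sign -1)
B: Δ: 8! 4! 8! / 21! → 1/1309458150; sum: t=8:+1/4877107200 = 1/4877107200; 3j²(6 8 6; -6 7 -1) = Δ·Π!·Σ² = 55/4522  (sign -1)
I_A²/I_B² = (6/2261)/(55/4522) = 12/55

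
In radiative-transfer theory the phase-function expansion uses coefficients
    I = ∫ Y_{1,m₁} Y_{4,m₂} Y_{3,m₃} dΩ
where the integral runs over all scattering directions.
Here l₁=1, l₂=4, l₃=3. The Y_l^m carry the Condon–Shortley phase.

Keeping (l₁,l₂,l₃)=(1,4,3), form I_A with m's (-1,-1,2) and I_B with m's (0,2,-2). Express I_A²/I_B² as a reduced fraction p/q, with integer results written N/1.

1/4

Shared (l₁,l₂,l₃)=(1,4,3): N and (l;000)² cancel in I_A²/I_B².
A: Δ = 2!·0!·6!/9! = 1/252; Racah Σ t=2..2: t=2:+1/240 = 1/240; ⇒ 3j(1 4 3; -1 -1 2)² = 1/84, sgn -1
B: Δ = 2!·0!·6!/9! = 1/252; Racah Σ t=1..1: t=1:−1/120 = -1/120; ⇒ 3j(1 4 3; 0 2 -2)² = 1/21, sgn +1
I_A²/I_B² = (1/84)/(1/21) = 1/4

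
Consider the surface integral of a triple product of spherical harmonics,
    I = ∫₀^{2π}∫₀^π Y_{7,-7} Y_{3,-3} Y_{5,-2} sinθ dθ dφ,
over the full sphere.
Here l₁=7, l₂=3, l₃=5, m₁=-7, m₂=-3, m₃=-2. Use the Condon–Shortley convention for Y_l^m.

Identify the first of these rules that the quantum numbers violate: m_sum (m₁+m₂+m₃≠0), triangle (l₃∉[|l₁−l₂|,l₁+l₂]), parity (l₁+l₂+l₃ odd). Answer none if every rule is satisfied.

m₁+m₂+m₃ = -7 − 3 − 2 = -12  ✗
triangle: |7−3|=4 ≤ l₃=5 ≤ 7+3=10
parity: l₁+l₂+l₃ = 15 is odd

m_sum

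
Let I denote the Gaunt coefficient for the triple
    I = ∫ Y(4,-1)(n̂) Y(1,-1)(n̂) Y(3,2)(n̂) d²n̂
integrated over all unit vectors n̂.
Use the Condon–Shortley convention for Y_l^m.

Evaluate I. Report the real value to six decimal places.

-0.106622

m-sum 0 ✓  L=8 even ✓  3≤3≤5 ✓
Π(2lᵢ+1) = 9×3×7 = 189
triangle coeff Δ(4,1,3) = 1/252
Σ_t [1,1]: t=1:−1/36 = -1/36
(3j)²=4/63 [(4 1 3; 0 0 0)], sign=+1
Σ_t [0,0]: t=0:+1/240 = 1/240
(3j)²=1/84 [(4 1 3; -1 -1 2)], sign=-1
⇒ 4πI² = 1/7
I = (-1)√(1/7/(4π)) = -0.10662181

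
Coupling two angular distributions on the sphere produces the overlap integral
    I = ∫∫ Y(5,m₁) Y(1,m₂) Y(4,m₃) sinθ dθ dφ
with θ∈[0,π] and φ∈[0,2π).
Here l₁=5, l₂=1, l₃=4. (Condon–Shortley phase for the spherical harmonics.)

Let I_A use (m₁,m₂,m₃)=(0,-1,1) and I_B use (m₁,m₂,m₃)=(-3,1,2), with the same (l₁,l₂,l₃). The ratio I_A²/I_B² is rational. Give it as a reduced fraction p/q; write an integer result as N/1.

Same 5,1,4: normalisation and zero-m 3j drop out of the ratio.
A: Δ: 2! 8! 0! / 11! → 1/495; sum: t=0:+1/1440 = 1/1440; 3j²(5 1 4; 0 -1 1) = Δ·Π!·Σ² = 2/99  (sign -1)
B: Δ: 2! 8! 0! / 11! → 1/495; sum: t=2:+1/2880 = 1/2880; 3j²(5 1 4; -3 1 2) = Δ·Π!·Σ² = 28/495  (sign +1)
I_A²/I_B² = (2/99)/(28/495) = 5/14

5/14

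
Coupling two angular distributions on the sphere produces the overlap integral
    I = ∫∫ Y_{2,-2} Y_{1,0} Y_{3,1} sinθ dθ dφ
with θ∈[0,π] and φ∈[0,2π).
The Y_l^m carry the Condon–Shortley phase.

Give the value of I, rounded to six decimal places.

0.000000

-2 + 0 + 1 = -1 ≠ 0: azimuthal integral kills it; I = 0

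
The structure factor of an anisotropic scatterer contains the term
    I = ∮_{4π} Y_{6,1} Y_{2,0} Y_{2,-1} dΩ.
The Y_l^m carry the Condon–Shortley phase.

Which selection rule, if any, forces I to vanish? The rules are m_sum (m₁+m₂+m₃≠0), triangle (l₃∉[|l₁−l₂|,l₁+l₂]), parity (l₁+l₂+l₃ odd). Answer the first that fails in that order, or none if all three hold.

triangle

azimuthal sum: 1 + 0 − 1 = 0  ✓
4 ≤ 2 ≤ 8 (triangle on l)  ✗
L = 6 + 2 + 2 = 10 (even)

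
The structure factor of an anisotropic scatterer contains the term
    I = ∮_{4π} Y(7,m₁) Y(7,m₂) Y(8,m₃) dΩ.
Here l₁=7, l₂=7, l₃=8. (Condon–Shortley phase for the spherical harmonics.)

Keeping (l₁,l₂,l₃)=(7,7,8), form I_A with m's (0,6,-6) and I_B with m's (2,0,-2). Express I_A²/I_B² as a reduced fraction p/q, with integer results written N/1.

28561/2625

Same 7,7,8: normalisation and zero-m 3j drop out of the ratio.
A: Δ: 6! 8! 8! / 23! → 1/22086194130; sum: t=5:−1/6967296000 t=6:+1/18289152000 = -13/146313216000; 3j²(7 7 8; 0 6 -6) = Δ·Π!·Σ² = 2197/222870  (sign -1)
B: Δ: 6! 8! 8! / 23! → 1/22086194130; sum: t=0:+1/2612736000 t=1:−1/99532800 t=2:+1/24883200 t=3:−1/29859840 t=4:+1/174182400 t=5:−1/6967296000 = 11/4180377600; 3j²(7 7 8; 2 0 -2) = Δ·Π!·Σ² = 175/193154  (sign +1)
I_A²/I_B² = (2197/222870)/(175/193154) = 28561/2625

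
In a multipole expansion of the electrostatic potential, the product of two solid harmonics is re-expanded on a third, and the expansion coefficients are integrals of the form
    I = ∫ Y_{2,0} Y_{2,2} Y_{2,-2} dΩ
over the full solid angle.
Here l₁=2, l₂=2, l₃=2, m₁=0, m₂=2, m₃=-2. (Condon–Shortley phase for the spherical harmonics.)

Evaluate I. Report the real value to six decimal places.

Checks pass: Σm=0; 6 even; l₃=2∈[0,4].
(2·2+1)(2·2+1)(2·2+1) = 125
Δ: 2! 2! 2! / 7! → 1/630
sum: t=0:+1/8 t=1:−1/1 t=2:+1/8 = -3/4
3j²(2 2 2; 0 0 0) = Δ·Π!·Σ² = 2/35  (sign -1)
sum: t=2:+1/8 = 1/8
3j²(2 2 2; 0 2 -2) = Δ·Π!·Σ² = 2/35  (sign +1)
combine: 4πI² = 125·2/35·2/35 = 20/49
take √, sign -1: I = -0.18022375

-0.180224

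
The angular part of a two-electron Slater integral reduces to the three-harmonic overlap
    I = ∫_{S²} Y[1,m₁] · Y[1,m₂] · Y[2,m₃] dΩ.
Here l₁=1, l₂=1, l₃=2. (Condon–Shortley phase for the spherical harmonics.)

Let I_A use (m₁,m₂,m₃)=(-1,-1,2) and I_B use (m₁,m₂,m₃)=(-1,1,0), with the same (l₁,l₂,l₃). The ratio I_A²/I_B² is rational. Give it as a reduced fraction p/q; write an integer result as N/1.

Same 1,1,2: normalisation and zero-m 3j drop out of the ratio.
A: Δ: 0! 2! 2! / 5! → 1/30; sum: t=0:+1/4 = 1/4; 3j²(1 1 2; -1 -1 2) = Δ·Π!·Σ² = 1/5  (sign +1)
B: Δ: 0! 2! 2! / 5! → 1/30; sum: t=0:+1/4 = 1/4; 3j²(1 1 2; -1 1 0) = Δ·Π!·Σ² = 1/30  (sign +1)
I_A²/I_B² = (1/5)/(1/30) = 6/1

6/1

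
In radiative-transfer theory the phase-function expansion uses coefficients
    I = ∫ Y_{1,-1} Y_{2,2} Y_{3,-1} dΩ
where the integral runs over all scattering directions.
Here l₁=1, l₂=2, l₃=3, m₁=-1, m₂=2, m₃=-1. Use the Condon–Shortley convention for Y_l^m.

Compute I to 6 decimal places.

Checks pass: Σm=0; 6 even; l₃=3∈[1,3].
(2·1+1)(2·2+1)(2·3+1) = 105
Δ: 0! 2! 4! / 7! → 1/105
sum: t=0:+1/4 = 1/4
3j²(1 2 3; 0 0 0) = Δ·Π!·Σ² = 3/35  (sign -1)
sum: t=0:+1/48 = 1/48
3j²(1 2 3; -1 2 -1) = Δ·Π!·Σ² = 1/105  (sign +1)
combine: 4πI² = 105·3/35·1/105 = 3/35
take √, sign -1: I = -0.08258890

-0.082589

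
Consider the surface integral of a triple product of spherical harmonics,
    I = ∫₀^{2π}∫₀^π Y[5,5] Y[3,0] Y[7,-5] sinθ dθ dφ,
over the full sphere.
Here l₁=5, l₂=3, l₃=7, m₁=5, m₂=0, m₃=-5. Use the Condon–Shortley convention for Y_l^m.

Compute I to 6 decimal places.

0.000000

L=15 odd ⇒ parity kills the (l;000) factor ⇒ I = 0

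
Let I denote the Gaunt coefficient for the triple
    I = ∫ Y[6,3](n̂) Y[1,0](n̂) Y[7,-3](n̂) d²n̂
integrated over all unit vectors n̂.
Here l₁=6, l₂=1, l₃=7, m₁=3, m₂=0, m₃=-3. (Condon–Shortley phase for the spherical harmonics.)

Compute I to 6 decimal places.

-0.221293

Checks pass: Σm=0; 14 even; l₃=7∈[5,7].
(2·6+1)(2·1+1)(2·7+1) = 585
Δ: 0! 12! 2! / 15! → 1/1365
sum: t=0:+1/518400 = 1/518400
3j²(6 1 7; 0 0 0) = Δ·Π!·Σ² = 7/195  (sign -1)
sum: t=0:+1/2177280 = 1/2177280
3j²(6 1 7; 3 0 -3) = Δ·Π!·Σ² = 8/273  (sign +1)
combine: 4πI² = 585·7/195·8/273 = 8/13
take √, sign -1: I = -0.22129336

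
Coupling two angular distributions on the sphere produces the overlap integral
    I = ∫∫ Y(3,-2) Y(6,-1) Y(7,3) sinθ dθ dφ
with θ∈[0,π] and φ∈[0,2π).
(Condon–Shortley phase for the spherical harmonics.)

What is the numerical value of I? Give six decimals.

0.023482

m-sum 0 ✓  L=16 even ✓  3≤7≤9 ✓
Π(2lᵢ+1) = 7×13×15 = 1365
triangle coeff Δ(3,6,7) = 1/2042040
Σ_t [0,2]: t=0:+1/207360 t=1:−1/57600 t=2:+1/207360 = -1/129600
(3j)²=168/12155 [(3 6 7; 0 0 0)], sign=+1
Σ_t [1,2]: t=1:−1/414720 t=2:+1/362880 = 1/2903040
(3j)²=25/68068 [(3 6 7; -2 -1 3)], sign=+1
⇒ 4πI² = 3150/454597
I = (+1)√(3150/454597/(4π)) = 0.02348211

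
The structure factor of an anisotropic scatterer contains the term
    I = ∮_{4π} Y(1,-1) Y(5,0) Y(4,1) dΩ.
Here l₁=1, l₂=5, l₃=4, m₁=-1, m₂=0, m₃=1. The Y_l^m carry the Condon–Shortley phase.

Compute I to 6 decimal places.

m-sum 0 ✓  L=10 even ✓  4≤4≤6 ✓
Π(2lᵢ+1) = 3×11×9 = 297
triangle coeff Δ(1,5,4) = 1/495
Σ_t [1,1]: t=1:−1/576 = -1/576
(3j)²=5/99 [(1 5 4; 0 0 0)], sign=-1
Σ_t [2,2]: t=2:+1/1440 = 1/1440
(3j)²=2/99 [(1 5 4; -1 0 1)], sign=-1
⇒ 4πI² = 10/33
I = (+1)√(10/33/(4π)) = 0.15528807

0.155288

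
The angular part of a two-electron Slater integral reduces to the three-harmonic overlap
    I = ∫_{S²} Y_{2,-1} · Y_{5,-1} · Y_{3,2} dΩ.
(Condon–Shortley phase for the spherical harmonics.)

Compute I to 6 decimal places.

Checks pass: Σm=0; 10 even; l₃=3∈[3,7].
(2·2+1)(2·5+1)(2·3+1) = 385
Δ: 4! 0! 6! / 11! → 1/2310
sum: t=2:+1/144 = 1/144
3j²(2 5 3; 0 0 0) = Δ·Π!·Σ² = 10/231  (sign -1)
sum: t=3:−1/720 = -1/720
3j²(2 5 3; -1 -1 2) = Δ·Π!·Σ² = 4/385  (sign +1)
combine: 4πI² = 385·10/231·4/385 = 40/231
take √, sign -1: I = -0.11738675

-0.117387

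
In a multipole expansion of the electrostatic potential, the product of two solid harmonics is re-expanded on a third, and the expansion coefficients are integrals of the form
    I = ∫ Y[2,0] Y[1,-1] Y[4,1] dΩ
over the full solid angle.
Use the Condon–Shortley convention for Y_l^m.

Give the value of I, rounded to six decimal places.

|2−1|≤4≤2+1 violated ⇒ I = 0

0.000000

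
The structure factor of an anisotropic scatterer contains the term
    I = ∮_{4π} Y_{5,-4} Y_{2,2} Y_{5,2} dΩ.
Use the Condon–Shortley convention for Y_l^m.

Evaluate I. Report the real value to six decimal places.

Rules hold: Σm=0, L=12 even, 3≤5≤7.
N = 11·5·11 = 605
Δ = 2!·8!·2!/13! = 1/38610
Racah Σ t=0..2: t=0:+1/2880 t=1:−1/576 t=2:+1/2880 = -1/960
⇒ 3j(5 2 5; 0 0 0)² = 10/429, sgn +1
Racah Σ t=2..2: t=2:+1/20160 = 1/20160
⇒ 3j(5 2 5; -4 2 2)² = 12/715, sgn -1
4πI² = N·(3j₀)²·(3jₘ)² = 40/169
I = -1·√(0.236686/4π) = -0.13724032

-0.137240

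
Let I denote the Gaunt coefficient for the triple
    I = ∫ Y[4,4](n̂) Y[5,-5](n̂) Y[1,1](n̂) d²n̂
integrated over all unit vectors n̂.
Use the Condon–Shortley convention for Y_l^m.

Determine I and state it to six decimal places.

-0.329416

Rules hold: Σm=0, L=10 even, 1≤1≤9.
N = 9·11·3 = 297
Δ = 8!·0!·2!/11! = 1/495
Racah Σ t=4..4: t=4:+1/576 = 1/576
⇒ 3j(4 5 1; 0 0 0)² = 5/99, sgn -1
Racah Σ t=0..0: t=0:+1/80640 = 1/80640
⇒ 3j(4 5 1; 4 -5 1)² = 1/11, sgn +1
4πI² = N·(3j₀)²·(3jₘ)² = 15/11
I = -1·√(1.36364/4π) = -0.32941575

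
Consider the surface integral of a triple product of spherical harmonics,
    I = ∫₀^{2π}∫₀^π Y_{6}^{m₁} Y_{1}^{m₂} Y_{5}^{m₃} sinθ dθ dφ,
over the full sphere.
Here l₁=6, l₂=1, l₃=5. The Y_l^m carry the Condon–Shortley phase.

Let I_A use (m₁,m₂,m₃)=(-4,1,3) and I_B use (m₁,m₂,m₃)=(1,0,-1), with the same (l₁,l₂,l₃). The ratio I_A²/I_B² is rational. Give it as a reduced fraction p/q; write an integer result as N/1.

l's match ⇒ only the (l;m) 3-j factors differ between A and B.
A: triangle coeff Δ(6,1,5) = 1/858; Σ_t [2,2]: t=2:+1/161280 = 1/161280; (3j)²=15/286 [(6 1 5; -4 1 3)], sign=+1
B: triangle coeff Δ(6,1,5) = 1/858; Σ_t [1,1]: t=1:−1/17280 = -1/17280; (3j)²=35/858 [(6 1 5; 1 0 -1)], sign=-1
I_A²/I_B² = (15/286)/(35/858) = 9/7

9/7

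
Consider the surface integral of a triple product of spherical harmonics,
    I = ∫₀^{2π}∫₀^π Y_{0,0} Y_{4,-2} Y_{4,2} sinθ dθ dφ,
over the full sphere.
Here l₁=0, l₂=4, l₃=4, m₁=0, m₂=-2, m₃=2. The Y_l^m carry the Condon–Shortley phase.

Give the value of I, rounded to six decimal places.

0.282095

m-sum 0 ✓  L=8 even ✓  4≤4≤4 ✓
Π(2lᵢ+1) = 1×9×9 = 81
triangle coeff Δ(0,4,4) = 1/9
Σ_t [0,0]: t=0:+1/576 = 1/576
(3j)²=1/9 [(0 4 4; 0 0 0)], sign=+1
Σ_t [0,0]: t=0:+1/1440 = 1/1440
(3j)²=1/9 [(0 4 4; 0 -2 2)], sign=+1
⇒ 4πI² = 1/1
I = (+1)√(1/1/(4π)) = 0.28209479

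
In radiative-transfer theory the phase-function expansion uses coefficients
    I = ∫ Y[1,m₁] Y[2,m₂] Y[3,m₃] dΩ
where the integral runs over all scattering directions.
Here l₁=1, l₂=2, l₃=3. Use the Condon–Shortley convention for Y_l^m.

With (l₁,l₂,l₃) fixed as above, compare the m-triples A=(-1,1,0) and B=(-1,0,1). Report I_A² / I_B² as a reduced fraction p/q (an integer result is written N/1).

1/2

l's match ⇒ only the (l;m) 3-j factors differ between A and B.
A: triangle coeff Δ(1,2,3) = 1/105; Σ_t [0,0]: t=0:+1/12 = 1/12; (3j)²=1/35 [(1 2 3; -1 1 0)], sign=-1
B: triangle coeff Δ(1,2,3) = 1/105; Σ_t [0,0]: t=0:+1/8 = 1/8; (3j)²=2/35 [(1 2 3; -1 0 1)], sign=+1
I_A²/I_B² = (1/35)/(2/35) = 1/2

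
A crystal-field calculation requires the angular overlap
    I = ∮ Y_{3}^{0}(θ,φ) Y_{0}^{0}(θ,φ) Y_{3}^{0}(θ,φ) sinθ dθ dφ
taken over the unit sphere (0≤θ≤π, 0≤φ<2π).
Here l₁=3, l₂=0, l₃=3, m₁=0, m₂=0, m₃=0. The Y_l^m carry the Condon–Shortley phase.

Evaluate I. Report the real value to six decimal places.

Rules hold: Σm=0, L=6 even, 3≤3≤3.
N = 7·1·7 = 49
Δ = 0!·6!·0!/7! = 1/7
Racah Σ t=0..0: t=0:+1/36 = 1/36
⇒ 3j(3 0 3; 0 0 0)² = 1/7, sgn -1
(m-triple is (0,0,0) — same symbol as above.)
4πI² = N·(3j₀)²·(3jₘ)² = 1/1
I = +1·√(1/4π) = 0.28209479

0.282095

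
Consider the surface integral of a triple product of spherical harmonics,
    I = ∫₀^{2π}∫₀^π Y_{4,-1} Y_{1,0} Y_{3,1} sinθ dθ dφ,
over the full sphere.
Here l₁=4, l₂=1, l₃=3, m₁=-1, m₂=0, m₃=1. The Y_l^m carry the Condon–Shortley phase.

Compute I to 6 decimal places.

-0.238414

Rules hold: Σm=0, L=8 even, 3≤3≤5.
N = 9·3·7 = 189
Δ = 2!·6!·0!/9! = 1/252
Racah Σ t=1..1: t=1:−1/36 = -1/36
⇒ 3j(4 1 3; 0 0 0)² = 4/63, sgn +1
Racah Σ t=1..1: t=1:−1/48 = -1/48
⇒ 3j(4 1 3; -1 0 1)² = 5/84, sgn -1
4πI² = N·(3j₀)²·(3jₘ)² = 5/7
I = -1·√(0.714286/4π) = -0.23841361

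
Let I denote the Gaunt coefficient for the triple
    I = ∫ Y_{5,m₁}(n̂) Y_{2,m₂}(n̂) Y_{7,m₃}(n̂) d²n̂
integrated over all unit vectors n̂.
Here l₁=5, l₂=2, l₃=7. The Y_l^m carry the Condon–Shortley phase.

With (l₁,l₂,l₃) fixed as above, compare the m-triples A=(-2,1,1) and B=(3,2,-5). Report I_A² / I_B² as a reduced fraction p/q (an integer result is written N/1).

l's match ⇒ only the (l;m) 3-j factors differ between A and B.
A: triangle coeff Δ(5,2,7) = 1/15015; Σ_t [0,0]: t=0:+1/181440 = 1/181440; (3j)²=32/3003 [(5 2 7; -2 1 1)], sign=+1
B: triangle coeff Δ(5,2,7) = 1/15015; Σ_t [0,0]: t=0:+1/1935360 = 1/1935360; (3j)²=3/91 [(5 2 7; 3 2 -5)], sign=+1
I_A²/I_B² = (32/3003)/(3/91) = 32/99

32/99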